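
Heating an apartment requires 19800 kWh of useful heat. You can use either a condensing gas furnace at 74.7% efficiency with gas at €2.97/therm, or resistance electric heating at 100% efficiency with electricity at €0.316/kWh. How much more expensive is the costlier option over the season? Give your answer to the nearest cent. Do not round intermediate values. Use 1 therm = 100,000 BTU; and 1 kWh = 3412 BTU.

€3570.77

Heat load = 19800 kWh × 3412 = 67,557,600 BTU
Gas: input = 67,557,600 / 0.747 = 90,438,554 BTU = 904.4 therm → 904.4 × €2.97 = €2,686.03
Electric: 67,557,600 BTU / 3412 = 19,800 kWh → × €0.316 = €6,256.80
Difference = |€2,686.03 − €6,256.80| = €3,570.77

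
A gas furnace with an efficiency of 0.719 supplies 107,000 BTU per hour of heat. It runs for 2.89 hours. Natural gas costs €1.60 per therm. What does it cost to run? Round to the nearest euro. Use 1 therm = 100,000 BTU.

Heat delivered = 107,000 BTU/h × 2.89 h = 309,230 BTU
Gas input = 309,230 / 0.719 = 430,083 BTU
= 430,083 / 100,000 = 4.301 therm
Cost = 4.301 × €1.60/therm = €6.88 ≈ €7

€7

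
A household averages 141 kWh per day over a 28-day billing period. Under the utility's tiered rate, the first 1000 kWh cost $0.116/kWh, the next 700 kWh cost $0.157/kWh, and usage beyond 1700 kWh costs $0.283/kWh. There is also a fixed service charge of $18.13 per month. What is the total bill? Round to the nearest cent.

Usage = 141 kWh/day × 28 days = 3948 kWh
First 1000 kWh × $0.116 = $116.00
Next 700 kWh × $0.157 = $109.90
Remaining 2248 kWh × $0.283 = $636.18
Energy charge = $862.08; + service $18.13 = $880.21

$880.21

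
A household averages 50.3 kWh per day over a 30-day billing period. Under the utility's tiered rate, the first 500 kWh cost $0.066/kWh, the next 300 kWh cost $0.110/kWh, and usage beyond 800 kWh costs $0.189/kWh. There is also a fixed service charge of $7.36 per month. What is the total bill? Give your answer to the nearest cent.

Usage = 50.3 kWh/day × 30 days = 1509 kWh
First 500 kWh × $0.066 = $33.00
Next 300 kWh × $0.110 = $33.00
Remaining 709 kWh × $0.189 = $134.00
Energy charge = $200.00; + service $7.36 = $207.36

$207.36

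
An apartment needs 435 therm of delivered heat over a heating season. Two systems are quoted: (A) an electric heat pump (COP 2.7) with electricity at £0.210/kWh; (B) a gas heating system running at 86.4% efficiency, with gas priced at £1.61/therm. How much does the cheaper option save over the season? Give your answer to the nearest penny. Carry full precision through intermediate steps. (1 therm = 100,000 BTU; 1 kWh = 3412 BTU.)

Heat load = 435 therm × 100,000 = 43,500,000 BTU
Gas: input = 43,500,000 / 0.864 = 50,347,222 BTU = 503.5 therm → 503.5 × £1.61 = £810.59
Heat pump: 43,500,000 BTU / 3412 = 12,750 kWh heat; / 2.7 = 4,722 kWh in → × £0.210 = £991.60
Difference = |£810.59 − £991.60| = £181.01

£181.01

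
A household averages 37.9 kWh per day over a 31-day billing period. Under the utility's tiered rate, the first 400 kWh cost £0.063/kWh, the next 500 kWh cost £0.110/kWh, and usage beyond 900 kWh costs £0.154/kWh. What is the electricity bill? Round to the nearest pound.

Usage = 37.9 kWh/day × 31 days = 1174.9 kWh
First 400 kWh × £0.063 = £25.20
Next 500 kWh × £0.110 = £55.00
Remaining 274.9 kWh × £0.154 = £42.33
Total = £122.53 ≈ £123

£123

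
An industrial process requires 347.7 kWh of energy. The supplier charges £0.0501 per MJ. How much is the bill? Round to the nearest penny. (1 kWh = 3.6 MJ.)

347.7 kWh × (3.6 MJ/kWh) = 1,252 MJ
Cost = 1,252 MJ × £0.0501/MJ = £62.71

£62.71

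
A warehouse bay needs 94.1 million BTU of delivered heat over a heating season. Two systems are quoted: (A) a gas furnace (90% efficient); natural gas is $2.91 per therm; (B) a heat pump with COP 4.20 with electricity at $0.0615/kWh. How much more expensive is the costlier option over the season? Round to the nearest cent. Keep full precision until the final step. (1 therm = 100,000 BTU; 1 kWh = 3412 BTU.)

$2638.73

Heat load = 94.1 × 10⁶ BTU = 94,100,000 BTU
Gas: input = 94,100,000 / 0.90 = 104,555,556 BTU = 1,046 therm → 1,046 × $2.91 = $3,042.57
Heat pump: 94,100,000 BTU / 3412 = 27,580 kWh heat; / 4.20 = 6,566 kWh in → × $0.0615 = $403.84
Difference = |$3,042.57 − $403.84| = $2,638.73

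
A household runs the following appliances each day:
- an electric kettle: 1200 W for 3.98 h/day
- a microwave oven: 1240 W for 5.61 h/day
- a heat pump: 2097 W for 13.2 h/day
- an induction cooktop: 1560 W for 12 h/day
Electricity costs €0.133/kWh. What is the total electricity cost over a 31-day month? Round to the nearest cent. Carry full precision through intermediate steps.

electric kettle: 1200 W × 3.98 h × 31 d = 148,056 Wh = 148.1 kWh
microwave oven: 1240 W × 5.61 h × 31 d = 215,648 Wh = 215.6 kWh
heat pump: 2097 W × 13.2 h × 31 d = 858,092 Wh = 858.1 kWh
induction cooktop: 1560 W × 12 h × 31 d = 580,320 Wh = 580.3 kWh
Total energy = 148.1 + 215.6 + 858.1 + 580.3 = 1,802 kWh
Cost = 1,802 kWh × €0.133 = €239.68

€239.68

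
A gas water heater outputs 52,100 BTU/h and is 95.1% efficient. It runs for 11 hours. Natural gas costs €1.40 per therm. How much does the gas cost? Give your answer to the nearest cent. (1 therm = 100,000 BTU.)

€8.44

Heat delivered = 52,100 BTU/h × 11 h = 573,100 BTU
Gas input = 573,100 / 0.951 = 602,629 BTU
= 602,629 / 100,000 = 6.026 therm
Cost = 6.026 × €1.40/therm = €8.44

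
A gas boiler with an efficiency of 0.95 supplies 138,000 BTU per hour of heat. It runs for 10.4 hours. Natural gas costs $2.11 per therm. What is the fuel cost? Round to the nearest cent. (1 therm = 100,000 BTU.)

$31.88

Heat delivered = 138,000 BTU/h × 10.4 h = 1,435,200 BTU
Gas input = 1,435,200 / 0.95 = 1,510,737 BTU
= 1,510,737 / 100,000 = 15.11 therm
Cost = 15.11 × $2.11/therm = $31.88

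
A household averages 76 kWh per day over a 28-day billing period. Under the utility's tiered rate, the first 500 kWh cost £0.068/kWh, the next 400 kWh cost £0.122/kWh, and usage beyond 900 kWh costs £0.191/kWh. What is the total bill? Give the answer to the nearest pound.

£317

Usage = 76 kWh/day × 28 days = 2128 kWh
First 500 kWh × £0.068 = £34.00
Next 400 kWh × £0.122 = £48.80
Remaining 1228 kWh × £0.191 = £234.55
Total = £317.35 ≈ £317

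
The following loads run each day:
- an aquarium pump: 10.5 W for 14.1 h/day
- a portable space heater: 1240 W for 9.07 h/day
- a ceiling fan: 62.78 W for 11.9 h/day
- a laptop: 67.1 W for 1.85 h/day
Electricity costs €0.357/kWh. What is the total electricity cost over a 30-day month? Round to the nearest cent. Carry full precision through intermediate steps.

€131.37

aquarium pump: 10.5 W × 14.1 h × 30 d = 4,441 Wh = 4.441 kWh
portable space heater: 1240 W × 9.07 h × 30 d = 337,404 Wh = 337.4 kWh
ceiling fan: 62.78 W × 11.9 h × 30 d = 22,412 Wh = 22.41 kWh
laptop: 67.1 W × 1.85 h × 30 d = 3,724 Wh = 3.724 kWh
Total energy = 4.441 + 337.4 + 22.41 + 3.724 = 368 kWh
Cost = 368 kWh × €0.357 = €131.37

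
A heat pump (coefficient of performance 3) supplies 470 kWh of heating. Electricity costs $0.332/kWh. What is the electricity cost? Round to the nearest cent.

Electrical input = 470 kWh / 3 = 156.7 kWh
Cost = 156.7 × $0.332/kWh = $52.01

$52.01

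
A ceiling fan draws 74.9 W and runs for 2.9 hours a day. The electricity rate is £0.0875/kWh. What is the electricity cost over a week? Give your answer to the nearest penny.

Energy = 74.9 W × 2.9 h/day × 7 days = 1,520 Wh = 1.52 kWh
Cost = 1.52 kWh × £0.0875/kWh = £0.13

£0.13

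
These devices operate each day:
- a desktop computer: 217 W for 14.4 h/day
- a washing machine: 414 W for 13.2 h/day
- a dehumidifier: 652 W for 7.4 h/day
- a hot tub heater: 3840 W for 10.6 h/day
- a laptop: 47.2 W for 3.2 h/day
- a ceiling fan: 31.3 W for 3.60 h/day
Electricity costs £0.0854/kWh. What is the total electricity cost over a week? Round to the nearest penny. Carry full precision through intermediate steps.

£32.51

desktop computer: 217 W × 14.4 h × 7 d = 21,874 Wh = 21.87 kWh
washing machine: 414 W × 13.2 h × 7 d = 38,254 Wh = 38.25 kWh
dehumidifier: 652 W × 7.4 h × 7 d = 33,774 Wh = 33.77 kWh
hot tub heater: 3840 W × 10.6 h × 7 d = 284,928 Wh = 284.9 kWh
laptop: 47.2 W × 3.2 h × 7 d = 1,057 Wh = 1.057 kWh
ceiling fan: 31.3 W × 3.60 h × 7 d = 789 Wh = 0.7888 kWh
Total energy = 21.87 + 38.25 + 33.77 + 284.9 + 1.057 + 0.7888 = 380.7 kWh
Cost = 380.7 kWh × £0.0854 = £32.51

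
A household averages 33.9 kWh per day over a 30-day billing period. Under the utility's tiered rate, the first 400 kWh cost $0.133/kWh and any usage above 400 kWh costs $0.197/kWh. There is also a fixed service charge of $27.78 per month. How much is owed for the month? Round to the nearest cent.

$202.53

Usage = 33.9 kWh/day × 30 days = 1017 kWh
First 400 kWh × $0.133 = $53.20
Remaining 617 kWh × $0.197 = $121.55
Energy charge = $174.75; + service $27.78 = $202.53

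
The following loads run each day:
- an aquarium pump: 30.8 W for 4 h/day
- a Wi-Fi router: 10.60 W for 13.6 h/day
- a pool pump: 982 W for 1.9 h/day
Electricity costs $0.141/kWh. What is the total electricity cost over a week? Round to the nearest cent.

$2.11

aquarium pump: 30.8 W × 4 h × 7 d = 862 Wh = 0.8624 kWh
Wi-Fi router: 10.60 W × 13.6 h × 7 d = 1,009 Wh = 1.009 kWh
pool pump: 982 W × 1.9 h × 7 d = 13,061 Wh = 13.06 kWh
Total energy = 0.8624 + 1.009 + 13.06 = 14.93 kWh
Cost = 14.93 kWh × $0.141 = $2.11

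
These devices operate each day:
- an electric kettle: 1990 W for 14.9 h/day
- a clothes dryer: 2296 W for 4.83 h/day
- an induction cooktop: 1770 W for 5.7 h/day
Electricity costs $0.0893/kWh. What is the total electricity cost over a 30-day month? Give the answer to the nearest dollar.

electric kettle: 1990 W × 14.9 h × 30 d = 889,530 Wh = 889.5 kWh
clothes dryer: 2296 W × 4.83 h × 30 d = 332,690 Wh = 332.7 kWh
induction cooktop: 1770 W × 5.7 h × 30 d = 302,670 Wh = 302.7 kWh
Total energy = 889.5 + 332.7 + 302.7 = 1,525 kWh
Cost = 1,525 kWh × $0.0893 = $136.17 ≈ $136

$136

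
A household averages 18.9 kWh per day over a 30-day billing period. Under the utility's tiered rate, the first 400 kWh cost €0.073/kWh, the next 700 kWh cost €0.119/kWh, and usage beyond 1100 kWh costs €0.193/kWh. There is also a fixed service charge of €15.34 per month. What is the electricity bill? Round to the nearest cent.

Usage = 18.9 kWh/day × 30 days = 567 kWh
First 400 kWh × €0.073 = €29.20
Next 167 kWh × €0.119 = €19.87
Remaining tier: 0 kWh (not reached)
Energy charge = €49.07; + service €15.34 = €64.41

€64.41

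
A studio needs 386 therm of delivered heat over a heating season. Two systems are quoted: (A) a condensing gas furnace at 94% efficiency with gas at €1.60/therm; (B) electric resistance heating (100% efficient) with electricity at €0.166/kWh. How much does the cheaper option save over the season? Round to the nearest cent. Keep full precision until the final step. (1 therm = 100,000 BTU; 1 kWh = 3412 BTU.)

€1220.94

Heat load = 386 therm × 100,000 = 38,600,000 BTU
Gas: input = 38,600,000 / 0.94 = 41,063,830 BTU = 410.6 therm → 410.6 × €1.60 = €657.02
Electric: 38,600,000 BTU / 3412 = 11,310 kWh → × €0.166 = €1,877.96
Difference = |€657.02 − €1,877.96| = €1,220.94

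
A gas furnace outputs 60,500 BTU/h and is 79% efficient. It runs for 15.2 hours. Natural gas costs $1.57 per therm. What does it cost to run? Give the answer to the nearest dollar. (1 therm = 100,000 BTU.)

Heat delivered = 60,500 BTU/h × 15.2 h = 919,600 BTU
Gas input = 919,600 / 0.79 = 1,164,051 BTU
= 1,164,051 / 100,000 = 11.64 therm
Cost = 11.64 × $1.57/therm = $18.28 ≈ $18

$18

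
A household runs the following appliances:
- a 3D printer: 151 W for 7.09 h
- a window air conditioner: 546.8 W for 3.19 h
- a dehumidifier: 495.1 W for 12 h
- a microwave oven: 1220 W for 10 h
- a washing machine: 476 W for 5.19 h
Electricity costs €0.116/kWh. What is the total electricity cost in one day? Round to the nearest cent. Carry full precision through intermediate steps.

3D printer: 151 W × 7.09 h = 1,071 Wh = 1.071 kWh
window air conditioner: 546.8 W × 3.19 h = 1,744 Wh = 1.744 kWh
dehumidifier: 495.1 W × 12 h = 5,941 Wh = 5.941 kWh
microwave oven: 1220 W × 10 h = 12,200 Wh = 12.2 kWh
washing machine: 476 W × 5.19 h = 2,470 Wh = 2.47 kWh
Total energy = 1.071 + 1.744 + 5.941 + 12.2 + 2.47 = 23.43 kWh
Cost = 23.43 kWh × €0.116 = €2.72

€2.72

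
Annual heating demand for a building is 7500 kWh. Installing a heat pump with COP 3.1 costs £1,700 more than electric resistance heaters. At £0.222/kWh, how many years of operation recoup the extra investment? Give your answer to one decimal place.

1.5 years

Resistance: 7500 kWh × £0.222 = £1,665.00/yr
Heat pump: 7500 / 3.1 = 2419 kWh in → × £0.222 = £537.10/yr
Annual savings = £1,127.90
Payback = £1,700 / £1,127.90 = 1.51 years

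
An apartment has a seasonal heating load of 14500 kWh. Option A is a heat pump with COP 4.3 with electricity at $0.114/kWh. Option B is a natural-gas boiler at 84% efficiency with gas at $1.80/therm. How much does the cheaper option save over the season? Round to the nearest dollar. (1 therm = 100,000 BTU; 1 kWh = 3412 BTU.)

Heat load = 14500 kWh × 3412 = 49,474,000 BTU
Gas: input = 49,474,000 / 0.84 = 58,897,619 BTU = 589 therm → 589 × $1.80 = $1,060.16
Heat pump: 49,474,000 BTU / 3412 = 14,500 kWh heat; / 4.3 = 3,372 kWh in → × $0.114 = $384.42
Difference = |$1,060.16 − $384.42| = $675.74 ≈ $676

$676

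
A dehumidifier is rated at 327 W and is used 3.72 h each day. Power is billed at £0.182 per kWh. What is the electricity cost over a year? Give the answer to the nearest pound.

£81

Energy = 327 W × 3.72 h/day × 365 days = 444,001 Wh = 444 kWh
Cost = 444 kWh × £0.182/kWh = £80.81 ≈ £81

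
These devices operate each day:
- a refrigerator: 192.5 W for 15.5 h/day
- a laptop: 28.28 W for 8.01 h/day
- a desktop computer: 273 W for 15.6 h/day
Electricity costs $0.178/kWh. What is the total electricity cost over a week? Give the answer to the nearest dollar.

$9

refrigerator: 192.5 W × 15.5 h × 7 d = 20,886 Wh = 20.89 kWh
laptop: 28.28 W × 8.01 h × 7 d = 1,586 Wh = 1.586 kWh
desktop computer: 273 W × 15.6 h × 7 d = 29,812 Wh = 29.81 kWh
Total energy = 20.89 + 1.586 + 29.81 = 52.28 kWh
Cost = 52.28 kWh × $0.178 = $9.31 ≈ $9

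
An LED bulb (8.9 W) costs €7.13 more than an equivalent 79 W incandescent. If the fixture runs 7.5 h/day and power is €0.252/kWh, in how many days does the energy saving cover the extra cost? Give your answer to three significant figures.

53.8 days

Power saved = 79 − 8.9 = 70.1 W
Daily energy saved = 70.1 W × 7.5 h = 525.8 Wh = 0.52575 kWh
Daily savings = 0.52575 × €0.252 = €0.1325
Payback = €7.13 / €0.1325 per day = 53.82 days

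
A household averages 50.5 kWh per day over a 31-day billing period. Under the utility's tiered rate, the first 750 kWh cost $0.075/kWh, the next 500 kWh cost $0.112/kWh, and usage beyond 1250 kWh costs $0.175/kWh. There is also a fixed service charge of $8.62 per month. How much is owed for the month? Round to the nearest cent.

Usage = 50.5 kWh/day × 31 days = 1565.5 kWh
First 750 kWh × $0.075 = $56.25
Next 500 kWh × $0.112 = $56.00
Remaining 315.5 kWh × $0.175 = $55.21
Energy charge = $167.46; + service $8.62 = $176.08

$176.08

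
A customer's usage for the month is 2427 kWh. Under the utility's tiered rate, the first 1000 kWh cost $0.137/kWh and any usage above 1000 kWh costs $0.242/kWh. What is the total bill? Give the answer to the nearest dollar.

$482

First 1000 kWh × $0.137 = $137.00
Remaining 1427 kWh × $0.242 = $345.33
Total = $482.33 ≈ $482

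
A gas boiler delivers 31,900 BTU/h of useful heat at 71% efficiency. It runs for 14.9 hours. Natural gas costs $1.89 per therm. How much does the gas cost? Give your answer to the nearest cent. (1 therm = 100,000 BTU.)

Heat delivered = 31,900 BTU/h × 14.9 h = 475,310 BTU
Gas input = 475,310 / 0.71 = 669,451 BTU
= 669,451 / 100,000 = 6.695 therm
Cost = 6.695 × $1.89/therm = $12.65

$12.65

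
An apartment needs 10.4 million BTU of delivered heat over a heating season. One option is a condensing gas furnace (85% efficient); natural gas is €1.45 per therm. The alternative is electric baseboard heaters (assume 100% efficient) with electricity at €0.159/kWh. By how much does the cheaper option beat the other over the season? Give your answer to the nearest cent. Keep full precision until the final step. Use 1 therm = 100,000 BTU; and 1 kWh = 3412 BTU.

Heat load = 10.4 × 10⁶ BTU = 10,400,000 BTU
Gas: input = 10,400,000 / 0.85 = 12,235,294 BTU = 122.4 therm → 122.4 × €1.45 = €177.41
Electric: 10,400,000 BTU / 3412 = 3,048 kWh → × €0.159 = €484.64
Difference = |€177.41 − €484.64| = €307.23

€307.23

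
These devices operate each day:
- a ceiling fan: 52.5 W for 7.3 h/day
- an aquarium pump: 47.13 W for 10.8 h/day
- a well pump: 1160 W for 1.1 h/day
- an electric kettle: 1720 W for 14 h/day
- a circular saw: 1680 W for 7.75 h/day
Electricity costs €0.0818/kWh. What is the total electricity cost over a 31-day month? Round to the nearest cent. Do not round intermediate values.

ceiling fan: 52.5 W × 7.3 h × 31 d = 11,881 Wh = 11.88 kWh
aquarium pump: 47.13 W × 10.8 h × 31 d = 15,779 Wh = 15.78 kWh
well pump: 1160 W × 1.1 h × 31 d = 39,556 Wh = 39.56 kWh
electric kettle: 1720 W × 14 h × 31 d = 746,480 Wh = 746.5 kWh
circular saw: 1680 W × 7.75 h × 31 d = 403,620 Wh = 403.6 kWh
Total energy = 11.88 + 15.78 + 39.56 + 746.5 + 403.6 = 1,217 kWh
Cost = 1,217 kWh × €0.0818 = €99.58

€99.58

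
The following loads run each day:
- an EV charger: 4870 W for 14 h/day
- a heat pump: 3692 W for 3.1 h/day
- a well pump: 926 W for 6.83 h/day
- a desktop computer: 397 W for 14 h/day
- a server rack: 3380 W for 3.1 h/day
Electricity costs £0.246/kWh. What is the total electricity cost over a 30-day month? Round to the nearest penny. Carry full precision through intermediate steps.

£752.66

EV charger: 4870 W × 14 h × 30 d = 2,045,400 Wh = 2,045 kWh
heat pump: 3692 W × 3.1 h × 30 d = 343,356 Wh = 343.4 kWh
well pump: 926 W × 6.83 h × 30 d = 189,737 Wh = 189.7 kWh
desktop computer: 397 W × 14 h × 30 d = 166,740 Wh = 166.7 kWh
server rack: 3380 W × 3.1 h × 30 d = 314,340 Wh = 314.3 kWh
Total energy = 2,045 + 343.4 + 189.7 + 166.7 + 314.3 = 3,060 kWh
Cost = 3,060 kWh × £0.246 = £752.66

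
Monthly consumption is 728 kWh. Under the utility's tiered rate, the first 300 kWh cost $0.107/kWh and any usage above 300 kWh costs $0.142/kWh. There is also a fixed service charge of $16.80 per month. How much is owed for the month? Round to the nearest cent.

First 300 kWh × $0.107 = $32.10
Remaining 428 kWh × $0.142 = $60.78
Energy charge = $92.88; + service $16.80 = $109.68

$109.68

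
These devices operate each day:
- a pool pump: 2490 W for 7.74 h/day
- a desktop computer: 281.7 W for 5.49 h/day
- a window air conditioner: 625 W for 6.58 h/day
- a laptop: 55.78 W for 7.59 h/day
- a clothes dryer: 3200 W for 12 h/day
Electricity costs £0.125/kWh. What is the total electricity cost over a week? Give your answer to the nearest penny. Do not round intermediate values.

pool pump: 2490 W × 7.74 h × 7 d = 134,908 Wh = 134.9 kWh
desktop computer: 281.7 W × 5.49 h × 7 d = 10,826 Wh = 10.83 kWh
window air conditioner: 625 W × 6.58 h × 7 d = 28,788 Wh = 28.79 kWh
laptop: 55.78 W × 7.59 h × 7 d = 2,964 Wh = 2.964 kWh
clothes dryer: 3200 W × 12 h × 7 d = 268,800 Wh = 268.8 kWh
Total energy = 134.9 + 10.83 + 28.79 + 2.964 + 268.8 = 446.3 kWh
Cost = 446.3 kWh × £0.125 = £55.79

£55.79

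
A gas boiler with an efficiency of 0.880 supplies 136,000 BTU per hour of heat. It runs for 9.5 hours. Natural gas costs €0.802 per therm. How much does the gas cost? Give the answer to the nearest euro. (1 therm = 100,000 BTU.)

€12

Heat delivered = 136,000 BTU/h × 9.5 h = 1,292,000 BTU
Gas input = 1,292,000 / 0.880 = 1,468,182 BTU
= 1,468,182 / 100,000 = 14.68 therm
Cost = 14.68 × €0.802/therm = €11.77 ≈ €12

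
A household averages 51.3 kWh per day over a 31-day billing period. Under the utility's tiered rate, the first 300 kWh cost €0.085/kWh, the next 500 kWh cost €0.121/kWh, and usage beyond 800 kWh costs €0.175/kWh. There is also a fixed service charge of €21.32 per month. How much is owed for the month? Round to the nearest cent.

Usage = 51.3 kWh/day × 31 days = 1590.3 kWh
First 300 kWh × €0.085 = €25.50
Next 500 kWh × €0.121 = €60.50
Remaining 790.3 kWh × €0.175 = €138.30
Energy charge = €224.30; + service €21.32 = €245.62

€245.62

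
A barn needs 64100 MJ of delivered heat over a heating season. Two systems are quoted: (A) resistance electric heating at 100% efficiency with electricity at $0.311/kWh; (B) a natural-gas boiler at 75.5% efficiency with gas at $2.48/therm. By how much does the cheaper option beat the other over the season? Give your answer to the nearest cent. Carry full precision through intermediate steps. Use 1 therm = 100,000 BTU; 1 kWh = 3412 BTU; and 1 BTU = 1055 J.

$3542.28

Heat load = 64100 MJ = 64,100,000,000 J / 1055 = 60,758,294 BTU
Gas: input = 60,758,294 / 0.755 = 80,474,561 BTU = 804.7 therm → 804.7 × $2.48 = $1,995.77
Electric: 60,758,294 BTU / 3412 = 17,810 kWh → × $0.311 = $5,538.05
Difference = |$1,995.77 − $5,538.05| = $3,542.28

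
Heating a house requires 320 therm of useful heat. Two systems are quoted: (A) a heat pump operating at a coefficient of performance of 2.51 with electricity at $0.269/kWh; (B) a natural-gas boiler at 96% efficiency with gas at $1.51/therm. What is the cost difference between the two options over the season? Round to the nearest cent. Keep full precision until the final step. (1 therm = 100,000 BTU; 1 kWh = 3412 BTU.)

Heat load = 320 therm × 100,000 = 32,000,000 BTU
Gas: input = 32,000,000 / 0.96 = 33,333,333 BTU = 333.3 therm → 333.3 × $1.51 = $503.33
Heat pump: 32,000,000 BTU / 3412 = 9,379 kWh heat; / 2.51 = 3,737 kWh in → × $0.269 = $1,005.12
Difference = |$503.33 − $1,005.12| = $501.79

$501.79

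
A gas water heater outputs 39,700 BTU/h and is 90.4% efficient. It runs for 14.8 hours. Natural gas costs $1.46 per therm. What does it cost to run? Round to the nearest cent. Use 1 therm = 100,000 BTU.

Heat delivered = 39,700 BTU/h × 14.8 h = 587,560 BTU
Gas input = 587,560 / 0.904 = 649,956 BTU
= 649,956 / 100,000 = 6.5 therm
Cost = 6.5 × $1.46/therm = $9.49

$9.49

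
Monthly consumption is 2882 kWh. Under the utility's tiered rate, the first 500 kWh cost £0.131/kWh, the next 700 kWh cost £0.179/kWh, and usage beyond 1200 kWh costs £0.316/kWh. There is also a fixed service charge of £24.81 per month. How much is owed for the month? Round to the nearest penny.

First 500 kWh × £0.131 = £65.50
Next 700 kWh × £0.179 = £125.30
Remaining 1682 kWh × £0.316 = £531.51
Energy charge = £722.31; + service £24.81 = £747.12

£747.12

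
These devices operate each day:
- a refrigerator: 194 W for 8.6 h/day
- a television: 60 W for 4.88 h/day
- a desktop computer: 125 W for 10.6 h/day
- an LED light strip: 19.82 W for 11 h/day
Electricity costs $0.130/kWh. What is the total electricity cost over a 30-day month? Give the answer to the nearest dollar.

refrigerator: 194 W × 8.6 h × 30 d = 50,052 Wh = 50.05 kWh
television: 60 W × 4.88 h × 30 d = 8,784 Wh = 8.784 kWh
desktop computer: 125 W × 10.6 h × 30 d = 39,750 Wh = 39.75 kWh
LED light strip: 19.82 W × 11 h × 30 d = 6,541 Wh = 6.541 kWh
Total energy = 50.05 + 8.784 + 39.75 + 6.541 = 105.1 kWh
Cost = 105.1 kWh × $0.130 = $13.67 ≈ $14

$14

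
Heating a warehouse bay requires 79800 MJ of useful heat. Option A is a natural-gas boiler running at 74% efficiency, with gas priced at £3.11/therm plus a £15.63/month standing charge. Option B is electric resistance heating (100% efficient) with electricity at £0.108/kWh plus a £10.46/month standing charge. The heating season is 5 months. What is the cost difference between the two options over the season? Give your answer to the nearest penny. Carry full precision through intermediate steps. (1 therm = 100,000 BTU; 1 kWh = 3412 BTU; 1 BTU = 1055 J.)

£810.54

Heat load = 79800 MJ = 79,800,000,000 J / 1055 = 75,639,810 BTU
Gas: input = 75,639,810 / 0.74 = 102,215,960 BTU = 1,022 therm → 1,022 × £3.11 = £3,178.92; + 5 × £15.63 standing = £3,257.07
Electric: 75,639,810 BTU / 3412 = 22,170 kWh → × £0.108 = £2,394.23; + 5 × £10.46 standing = £2,446.53
Difference = |£3,257.07 − £2,446.53| = £810.54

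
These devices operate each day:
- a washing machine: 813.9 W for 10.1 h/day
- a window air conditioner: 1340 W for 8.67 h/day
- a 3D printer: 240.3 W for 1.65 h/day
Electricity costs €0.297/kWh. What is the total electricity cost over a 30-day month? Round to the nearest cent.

washing machine: 813.9 W × 10.1 h × 30 d = 246,612 Wh = 246.6 kWh
window air conditioner: 1340 W × 8.67 h × 30 d = 348,534 Wh = 348.5 kWh
3D printer: 240.3 W × 1.65 h × 30 d = 11,895 Wh = 11.89 kWh
Total energy = 246.6 + 348.5 + 11.89 = 607 kWh
Cost = 607 kWh × €0.297 = €180.29

€180.29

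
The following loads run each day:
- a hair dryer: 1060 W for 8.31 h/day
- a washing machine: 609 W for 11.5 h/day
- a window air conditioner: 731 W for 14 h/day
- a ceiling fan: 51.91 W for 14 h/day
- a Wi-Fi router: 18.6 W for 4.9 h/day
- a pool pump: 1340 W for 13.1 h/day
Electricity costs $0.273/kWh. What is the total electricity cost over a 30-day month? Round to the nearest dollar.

hair dryer: 1060 W × 8.31 h × 30 d = 264,258 Wh = 264.3 kWh
washing machine: 609 W × 11.5 h × 30 d = 210,105 Wh = 210.1 kWh
window air conditioner: 731 W × 14 h × 30 d = 307,020 Wh = 307 kWh
ceiling fan: 51.91 W × 14 h × 30 d = 21,802 Wh = 21.8 kWh
Wi-Fi router: 18.6 W × 4.9 h × 30 d = 2,734 Wh = 2.734 kWh
pool pump: 1340 W × 13.1 h × 30 d = 526,620 Wh = 526.6 kWh
Total energy = 264.3 + 210.1 + 307 + 21.8 + 2.734 + 526.6 = 1,333 kWh
Cost = 1,333 kWh × $0.273 = $363.78 ≈ $364

$364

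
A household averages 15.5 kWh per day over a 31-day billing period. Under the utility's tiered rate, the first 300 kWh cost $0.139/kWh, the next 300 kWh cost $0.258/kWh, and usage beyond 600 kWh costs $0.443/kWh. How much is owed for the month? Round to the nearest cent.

Usage = 15.5 kWh/day × 31 days = 480.5 kWh
First 300 kWh × $0.139 = $41.70
Next 180.5 kWh × $0.258 = $46.57
Remaining tier: 0 kWh (not reached)
Total = $88.27

$88.27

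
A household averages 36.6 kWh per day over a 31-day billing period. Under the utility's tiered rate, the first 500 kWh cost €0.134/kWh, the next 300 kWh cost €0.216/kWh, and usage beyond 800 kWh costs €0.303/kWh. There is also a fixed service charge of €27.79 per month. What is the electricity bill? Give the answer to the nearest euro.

€261

Usage = 36.6 kWh/day × 31 days = 1134.6 kWh
First 500 kWh × €0.134 = €67.00
Next 300 kWh × €0.216 = €64.80
Remaining 334.6 kWh × €0.303 = €101.38
Energy charge = €233.18; + service €27.79 = €260.97 ≈ €261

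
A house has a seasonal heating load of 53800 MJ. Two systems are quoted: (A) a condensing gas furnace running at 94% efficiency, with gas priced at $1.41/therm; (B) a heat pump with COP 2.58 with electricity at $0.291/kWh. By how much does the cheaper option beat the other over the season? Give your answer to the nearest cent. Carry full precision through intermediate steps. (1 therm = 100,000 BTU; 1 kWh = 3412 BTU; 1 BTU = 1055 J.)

Heat load = 53800 MJ = 53,800,000,000 J / 1055 = 50,995,261 BTU
Gas: input = 50,995,261 / 0.94 = 54,250,277 BTU = 542.5 therm → 542.5 × $1.41 = $764.93
Heat pump: 50,995,261 BTU / 3412 = 14,950 kWh heat; / 2.58 = 5,793 kWh in → × $0.291 = $1,685.75
Difference = |$764.93 − $1,685.75| = $920.82

$920.82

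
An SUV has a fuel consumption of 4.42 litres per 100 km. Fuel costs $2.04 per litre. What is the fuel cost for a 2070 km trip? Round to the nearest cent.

$186.65

Fuel = 4.42 L/100 km × 2070 km / 100 = 91.49 L
Cost = 91.49 L × $2.04/L = $186.65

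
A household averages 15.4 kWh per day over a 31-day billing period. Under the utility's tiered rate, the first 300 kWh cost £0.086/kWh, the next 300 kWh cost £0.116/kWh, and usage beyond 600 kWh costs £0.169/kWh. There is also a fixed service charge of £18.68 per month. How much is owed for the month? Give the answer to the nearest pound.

Usage = 15.4 kWh/day × 31 days = 477.4 kWh
First 300 kWh × £0.086 = £25.80
Next 177.4 kWh × £0.116 = £20.58
Remaining tier: 0 kWh (not reached)
Energy charge = £46.38; + service £18.68 = £65.06 ≈ £65

£65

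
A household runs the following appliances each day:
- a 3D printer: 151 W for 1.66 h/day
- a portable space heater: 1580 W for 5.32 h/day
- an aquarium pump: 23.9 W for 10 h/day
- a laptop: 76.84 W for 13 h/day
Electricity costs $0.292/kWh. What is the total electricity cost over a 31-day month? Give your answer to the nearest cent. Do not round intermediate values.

3D printer: 151 W × 1.66 h × 31 d = 7,770 Wh = 7.77 kWh
portable space heater: 1580 W × 5.32 h × 31 d = 260,574 Wh = 260.6 kWh
aquarium pump: 23.9 W × 10 h × 31 d = 7,409 Wh = 7.409 kWh
laptop: 76.84 W × 13 h × 31 d = 30,967 Wh = 30.97 kWh
Total energy = 7.77 + 260.6 + 7.409 + 30.97 = 306.7 kWh
Cost = 306.7 kWh × $0.292 = $89.56

$89.56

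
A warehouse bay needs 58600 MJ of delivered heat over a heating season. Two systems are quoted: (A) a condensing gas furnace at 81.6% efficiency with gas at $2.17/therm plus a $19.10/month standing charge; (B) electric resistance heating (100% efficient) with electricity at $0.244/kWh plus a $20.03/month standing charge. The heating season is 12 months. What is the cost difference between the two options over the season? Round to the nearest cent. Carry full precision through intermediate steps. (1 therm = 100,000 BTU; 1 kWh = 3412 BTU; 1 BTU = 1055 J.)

$2506.20

Heat load = 58600 MJ = 58,600,000,000 J / 1055 = 55,545,024 BTU
Gas: input = 55,545,024 / 0.816 = 68,069,882 BTU = 680.7 therm → 680.7 × $2.17 = $1,477.12; + 12 × $19.10 standing = $1,706.32
Electric: 55,545,024 BTU / 3412 = 16,280 kWh → × $0.244 = $3,972.15; + 12 × $20.03 standing = $4,212.51
Difference = |$1,706.32 − $4,212.51| = $2,506.20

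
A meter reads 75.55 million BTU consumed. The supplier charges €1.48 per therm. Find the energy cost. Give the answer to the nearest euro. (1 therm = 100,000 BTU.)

€1118

75.55 million BTU × (10 therm/million BTU) = 755.5 therm
Cost = 755.5 therm × €1.48/therm = €1,118.14 ≈ €1118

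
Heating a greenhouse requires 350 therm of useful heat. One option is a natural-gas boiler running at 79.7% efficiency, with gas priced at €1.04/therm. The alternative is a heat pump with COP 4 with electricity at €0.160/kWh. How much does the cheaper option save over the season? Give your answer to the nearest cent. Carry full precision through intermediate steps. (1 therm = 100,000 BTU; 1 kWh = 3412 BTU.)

€46.40

Heat load = 350 therm × 100,000 = 35,000,000 BTU
Gas: input = 35,000,000 / 0.797 = 43,914,680 BTU = 439.1 therm → 439.1 × €1.04 = €456.71
Heat pump: 35,000,000 BTU / 3412 = 10,260 kWh heat; / 4 = 2,564 kWh in → × €0.160 = €410.32
Difference = |€456.71 − €410.32| = €46.40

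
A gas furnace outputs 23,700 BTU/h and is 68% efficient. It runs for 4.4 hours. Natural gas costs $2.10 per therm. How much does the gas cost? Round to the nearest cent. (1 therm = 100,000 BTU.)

$3.22

Heat delivered = 23,700 BTU/h × 4.4 h = 104,280 BTU
Gas input = 104,280 / 0.68 = 153,353 BTU
= 153,353 / 100,000 = 1.534 therm
Cost = 1.534 × $2.10/therm = $3.22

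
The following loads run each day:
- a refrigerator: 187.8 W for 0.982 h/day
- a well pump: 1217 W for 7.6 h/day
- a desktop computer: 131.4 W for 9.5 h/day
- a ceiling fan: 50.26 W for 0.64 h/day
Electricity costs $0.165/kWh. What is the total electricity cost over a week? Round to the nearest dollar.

$12

refrigerator: 187.8 W × 0.982 h × 7 d = 1,291 Wh = 1.291 kWh
well pump: 1217 W × 7.6 h × 7 d = 64,744 Wh = 64.74 kWh
desktop computer: 131.4 W × 9.5 h × 7 d = 8,738 Wh = 8.738 kWh
ceiling fan: 50.26 W × 0.64 h × 7 d = 225 Wh = 0.2252 kWh
Total energy = 1.291 + 64.74 + 8.738 + 0.2252 = 75 kWh
Cost = 75 kWh × $0.165 = $12.37 ≈ $12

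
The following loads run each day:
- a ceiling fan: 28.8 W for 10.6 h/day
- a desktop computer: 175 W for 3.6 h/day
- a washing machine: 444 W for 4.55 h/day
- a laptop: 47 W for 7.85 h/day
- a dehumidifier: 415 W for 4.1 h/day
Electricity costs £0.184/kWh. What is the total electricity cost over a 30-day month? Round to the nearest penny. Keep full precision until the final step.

£27.74

ceiling fan: 28.8 W × 10.6 h × 30 d = 9,158 Wh = 9.158 kWh
desktop computer: 175 W × 3.6 h × 30 d = 18,900 Wh = 18.9 kWh
washing machine: 444 W × 4.55 h × 30 d = 60,606 Wh = 60.61 kWh
laptop: 47 W × 7.85 h × 30 d = 11,068 Wh = 11.07 kWh
dehumidifier: 415 W × 4.1 h × 30 d = 51,045 Wh = 51.04 kWh
Total energy = 9.158 + 18.9 + 60.61 + 11.07 + 51.04 = 150.8 kWh
Cost = 150.8 kWh × £0.184 = £27.74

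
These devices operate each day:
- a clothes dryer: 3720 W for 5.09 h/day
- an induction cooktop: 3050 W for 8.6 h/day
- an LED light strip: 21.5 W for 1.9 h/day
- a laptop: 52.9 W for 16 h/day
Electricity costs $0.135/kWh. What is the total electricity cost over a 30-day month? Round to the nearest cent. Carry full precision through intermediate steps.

$186.51

clothes dryer: 3720 W × 5.09 h × 30 d = 568,044 Wh = 568 kWh
induction cooktop: 3050 W × 8.6 h × 30 d = 786,900 Wh = 786.9 kWh
LED light strip: 21.5 W × 1.9 h × 30 d = 1,226 Wh = 1.226 kWh
laptop: 52.9 W × 16 h × 30 d = 25,392 Wh = 25.39 kWh
Total energy = 568 + 786.9 + 1.226 + 25.39 = 1,382 kWh
Cost = 1,382 kWh × $0.135 = $186.51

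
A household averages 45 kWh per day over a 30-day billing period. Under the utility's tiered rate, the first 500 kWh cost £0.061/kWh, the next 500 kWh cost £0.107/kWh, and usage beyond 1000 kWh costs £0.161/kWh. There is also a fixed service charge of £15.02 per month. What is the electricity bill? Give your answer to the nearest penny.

£155.37

Usage = 45 kWh/day × 30 days = 1350 kWh
First 500 kWh × £0.061 = £30.50
Next 500 kWh × £0.107 = £53.50
Remaining 350 kWh × £0.161 = £56.35
Energy charge = £140.35; + service £15.02 = £155.37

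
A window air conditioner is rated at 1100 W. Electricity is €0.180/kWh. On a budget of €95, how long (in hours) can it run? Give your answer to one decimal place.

479.8 h

Energy budget = €95 / €0.180 per kWh = 527.8 kWh = 527,778 Wh
Runtime = 527,778 Wh / 1100 W = 479.8 h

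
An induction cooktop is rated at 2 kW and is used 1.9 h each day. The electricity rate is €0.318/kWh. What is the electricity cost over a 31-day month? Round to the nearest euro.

Energy = 2000 W × 1.9 h/day × 31 days = 117,800 Wh = 117.8 kWh
Cost = 117.8 kWh × €0.318/kWh = €37.46 ≈ €37

€37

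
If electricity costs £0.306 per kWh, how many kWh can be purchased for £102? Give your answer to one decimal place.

£102 / £0.306 per kWh = 333.3 kWh

333.3 kWh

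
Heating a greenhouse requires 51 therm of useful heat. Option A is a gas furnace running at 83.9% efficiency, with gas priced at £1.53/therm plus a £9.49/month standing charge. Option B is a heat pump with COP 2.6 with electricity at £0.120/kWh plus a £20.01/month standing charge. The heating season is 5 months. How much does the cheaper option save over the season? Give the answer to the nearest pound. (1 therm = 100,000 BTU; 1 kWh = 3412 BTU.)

Heat load = 51 therm × 100,000 = 5,100,000 BTU
Gas: input = 5,100,000 / 0.839 = 6,078,665 BTU = 60.79 therm → 60.79 × £1.53 = £93.00; + 5 × £9.49 standing = £140.45
Heat pump: 5,100,000 BTU / 3412 = 1,495 kWh heat; / 2.6 = 574.9 kWh in → × £0.120 = £68.99; + 5 × £20.01 standing = £169.04
Difference = |£140.45 − £169.04| = £28.58 ≈ £29

£29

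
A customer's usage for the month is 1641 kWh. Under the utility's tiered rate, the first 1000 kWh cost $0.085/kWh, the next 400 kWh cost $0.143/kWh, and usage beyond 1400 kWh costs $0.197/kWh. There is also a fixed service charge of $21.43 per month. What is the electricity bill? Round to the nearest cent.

First 1000 kWh × $0.085 = $85.00
Next 400 kWh × $0.143 = $57.20
Remaining 241 kWh × $0.197 = $47.48
Energy charge = $189.68; + service $21.43 = $211.11

$211.11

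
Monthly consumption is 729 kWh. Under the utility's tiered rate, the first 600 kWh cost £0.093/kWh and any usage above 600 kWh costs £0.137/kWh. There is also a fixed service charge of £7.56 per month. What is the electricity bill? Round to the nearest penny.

£81.03

First 600 kWh × £0.093 = £55.80
Remaining 129 kWh × £0.137 = £17.67
Energy charge = £73.47; + service £7.56 = £81.03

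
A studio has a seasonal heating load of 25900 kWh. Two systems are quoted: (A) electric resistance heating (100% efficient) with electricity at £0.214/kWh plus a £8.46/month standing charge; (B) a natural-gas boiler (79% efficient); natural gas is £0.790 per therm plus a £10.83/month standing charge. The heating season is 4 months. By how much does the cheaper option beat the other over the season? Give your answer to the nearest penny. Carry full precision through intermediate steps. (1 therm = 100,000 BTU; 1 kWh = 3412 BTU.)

£4649.41

Heat load = 25900 kWh × 3412 = 88,370,800 BTU
Gas: input = 88,370,800 / 0.79 = 111,861,772 BTU = 1,119 therm → 1,119 × £0.790 = £883.71; + 4 × £10.83 standing = £927.03
Electric: 88,370,800 BTU / 3412 = 25,900 kWh → × £0.214 = £5,542.60; + 4 × £8.46 standing = £5,576.44
Difference = |£927.03 − £5,576.44| = £4,649.41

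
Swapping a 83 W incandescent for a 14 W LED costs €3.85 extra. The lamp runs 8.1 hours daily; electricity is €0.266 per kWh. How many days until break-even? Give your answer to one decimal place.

25.9 days

Power saved = 83 − 14 = 69 W
Daily energy saved = 69 W × 8.1 h = 558.9 Wh = 0.5589 kWh
Daily savings = 0.5589 × €0.266 = €0.1487
Payback = €3.85 / €0.1487 per day = 25.9 days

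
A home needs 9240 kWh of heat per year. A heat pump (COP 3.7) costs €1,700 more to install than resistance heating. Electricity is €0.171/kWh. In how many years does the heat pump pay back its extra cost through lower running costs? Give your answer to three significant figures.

Resistance: 9240 kWh × €0.171 = €1,580.04/yr
Heat pump: 9240 / 3.7 = 2497 kWh in → × €0.171 = €427.04/yr
Annual savings = €1,153.00
Payback = €1,700 / €1,153.00 = 1.47 years

1.47 years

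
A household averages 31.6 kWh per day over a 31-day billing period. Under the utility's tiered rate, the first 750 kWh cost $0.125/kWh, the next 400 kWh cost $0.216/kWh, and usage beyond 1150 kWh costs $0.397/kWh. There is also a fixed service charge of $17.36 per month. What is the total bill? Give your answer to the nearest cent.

Usage = 31.6 kWh/day × 31 days = 979.6 kWh
First 750 kWh × $0.125 = $93.75
Next 229.6 kWh × $0.216 = $49.59
Remaining tier: 0 kWh (not reached)
Energy charge = $143.34; + service $17.36 = $160.70

$160.70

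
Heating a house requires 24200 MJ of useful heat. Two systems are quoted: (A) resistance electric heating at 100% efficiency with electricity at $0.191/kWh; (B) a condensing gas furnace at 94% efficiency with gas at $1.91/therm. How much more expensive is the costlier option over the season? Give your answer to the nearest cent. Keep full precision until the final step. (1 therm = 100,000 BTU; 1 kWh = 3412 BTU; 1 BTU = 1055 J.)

Heat load = 24200 MJ = 24,200,000,000 J / 1055 = 22,938,389 BTU
Gas: input = 22,938,389 / 0.94 = 24,402,541 BTU = 244 therm → 244 × $1.91 = $466.09
Electric: 22,938,389 BTU / 3412 = 6,723 kWh → × $0.191 = $1,284.07
Difference = |$466.09 − $1,284.07| = $817.98

$817.98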